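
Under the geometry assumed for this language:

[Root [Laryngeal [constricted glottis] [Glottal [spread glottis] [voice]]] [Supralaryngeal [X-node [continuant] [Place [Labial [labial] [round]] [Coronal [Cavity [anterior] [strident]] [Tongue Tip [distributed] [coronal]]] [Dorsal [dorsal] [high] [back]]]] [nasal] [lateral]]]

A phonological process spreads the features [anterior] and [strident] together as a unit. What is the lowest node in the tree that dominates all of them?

[anterior] lies under Cavity (below Supralaryngeal).
[strident]: Root → Supralaryngeal → X-node → Place → Coronal → Cavity → [strident].
The lowest node appearing on every path is Cavity; each proper daughter of Cavity fails to dominate at least one of the listed features.

Cavity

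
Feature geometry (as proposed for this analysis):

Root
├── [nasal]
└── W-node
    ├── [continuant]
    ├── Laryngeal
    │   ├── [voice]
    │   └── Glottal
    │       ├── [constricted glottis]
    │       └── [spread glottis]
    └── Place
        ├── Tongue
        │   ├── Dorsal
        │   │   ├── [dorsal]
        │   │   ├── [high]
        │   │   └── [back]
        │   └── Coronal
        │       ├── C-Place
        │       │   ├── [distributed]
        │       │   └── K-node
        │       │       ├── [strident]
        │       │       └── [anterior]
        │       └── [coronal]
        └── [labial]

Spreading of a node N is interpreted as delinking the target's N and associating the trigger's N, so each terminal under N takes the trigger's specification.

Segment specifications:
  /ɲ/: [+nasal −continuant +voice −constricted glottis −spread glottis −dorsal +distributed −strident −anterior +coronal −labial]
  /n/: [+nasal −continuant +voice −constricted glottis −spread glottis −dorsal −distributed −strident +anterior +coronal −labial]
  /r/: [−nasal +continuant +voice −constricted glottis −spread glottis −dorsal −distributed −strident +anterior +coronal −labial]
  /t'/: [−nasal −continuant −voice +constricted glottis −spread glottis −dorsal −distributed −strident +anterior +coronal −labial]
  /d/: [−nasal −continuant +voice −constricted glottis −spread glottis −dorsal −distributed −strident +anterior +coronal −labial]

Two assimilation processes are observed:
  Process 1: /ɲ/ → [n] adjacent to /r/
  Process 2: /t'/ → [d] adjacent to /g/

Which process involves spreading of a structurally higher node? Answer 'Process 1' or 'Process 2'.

Process 2

In Process 1, [anterior], [distributed] change, so the minimal spreading node is C-Place at depth 5.
In Process 2, [voice], [constricted glottis] change, so the minimal spreading node is Laryngeal at depth 2.
Laryngeal (depth 2) sits above C-Place (depth 5), making Process 2 the one with the higher spreading node.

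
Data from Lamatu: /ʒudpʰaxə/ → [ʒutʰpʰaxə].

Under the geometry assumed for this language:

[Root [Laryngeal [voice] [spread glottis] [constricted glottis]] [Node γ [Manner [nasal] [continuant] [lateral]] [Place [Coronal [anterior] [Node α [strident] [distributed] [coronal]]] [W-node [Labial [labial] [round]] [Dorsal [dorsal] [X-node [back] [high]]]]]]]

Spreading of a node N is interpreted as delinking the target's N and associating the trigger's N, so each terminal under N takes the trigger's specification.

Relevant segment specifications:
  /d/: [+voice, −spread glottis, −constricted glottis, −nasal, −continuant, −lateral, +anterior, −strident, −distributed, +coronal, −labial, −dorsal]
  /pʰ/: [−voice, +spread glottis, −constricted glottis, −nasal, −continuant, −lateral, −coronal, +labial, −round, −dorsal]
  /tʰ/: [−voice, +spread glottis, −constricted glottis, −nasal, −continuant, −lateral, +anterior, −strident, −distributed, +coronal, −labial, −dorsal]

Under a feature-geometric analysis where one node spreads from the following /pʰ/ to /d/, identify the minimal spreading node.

Laryngeal

The alternation /d/ → [tʰ] changes [voice], [spread glottis] and nothing else.
These terminals are all dominated by Laryngeal, and no proper subconstituent of Laryngeal covers them all; Laryngeal is their lowest common ancestor.
If Laryngeal spreads, every terminal under it takes /pʰ/'s value, producing [tʰ] as observed.
Since [coronal], [labial] are preserved even though /pʰ/ disagrees there, no node above Laryngeal spread.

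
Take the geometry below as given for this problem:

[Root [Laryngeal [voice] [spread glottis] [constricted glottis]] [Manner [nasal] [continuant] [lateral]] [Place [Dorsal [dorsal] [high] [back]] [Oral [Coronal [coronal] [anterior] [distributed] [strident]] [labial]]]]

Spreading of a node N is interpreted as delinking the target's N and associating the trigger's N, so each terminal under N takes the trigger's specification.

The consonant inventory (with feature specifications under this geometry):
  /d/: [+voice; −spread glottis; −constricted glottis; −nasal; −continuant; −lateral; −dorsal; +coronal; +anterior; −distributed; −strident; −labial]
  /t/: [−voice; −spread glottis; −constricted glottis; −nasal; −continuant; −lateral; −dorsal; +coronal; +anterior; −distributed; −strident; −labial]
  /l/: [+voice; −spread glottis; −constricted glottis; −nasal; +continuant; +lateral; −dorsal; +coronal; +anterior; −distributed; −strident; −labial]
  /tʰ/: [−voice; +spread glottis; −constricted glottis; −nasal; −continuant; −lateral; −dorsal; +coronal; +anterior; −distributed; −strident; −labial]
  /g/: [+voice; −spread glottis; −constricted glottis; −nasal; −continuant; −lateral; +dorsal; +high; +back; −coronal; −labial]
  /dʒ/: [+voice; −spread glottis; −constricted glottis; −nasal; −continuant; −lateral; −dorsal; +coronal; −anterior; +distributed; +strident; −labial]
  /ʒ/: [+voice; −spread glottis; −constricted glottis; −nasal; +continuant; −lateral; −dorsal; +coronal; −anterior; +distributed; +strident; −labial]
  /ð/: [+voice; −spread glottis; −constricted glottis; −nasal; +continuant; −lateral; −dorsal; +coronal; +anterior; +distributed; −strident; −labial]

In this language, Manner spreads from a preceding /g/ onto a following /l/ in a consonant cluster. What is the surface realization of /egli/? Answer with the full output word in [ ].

The Manner node dominates the terminals [nasal], [continuant], [lateral].
After delinking /l/'s Manner and linking /g/'s, the affected terminals become [−nasal], [−continuant], [−lateral]; [voice], [spread glottis], [constricted glottis], … (outside Manner) are retained from /l/.
Among the inventory, only /d/ has exactly this specification, giving the surface form [egdi].

[egdi]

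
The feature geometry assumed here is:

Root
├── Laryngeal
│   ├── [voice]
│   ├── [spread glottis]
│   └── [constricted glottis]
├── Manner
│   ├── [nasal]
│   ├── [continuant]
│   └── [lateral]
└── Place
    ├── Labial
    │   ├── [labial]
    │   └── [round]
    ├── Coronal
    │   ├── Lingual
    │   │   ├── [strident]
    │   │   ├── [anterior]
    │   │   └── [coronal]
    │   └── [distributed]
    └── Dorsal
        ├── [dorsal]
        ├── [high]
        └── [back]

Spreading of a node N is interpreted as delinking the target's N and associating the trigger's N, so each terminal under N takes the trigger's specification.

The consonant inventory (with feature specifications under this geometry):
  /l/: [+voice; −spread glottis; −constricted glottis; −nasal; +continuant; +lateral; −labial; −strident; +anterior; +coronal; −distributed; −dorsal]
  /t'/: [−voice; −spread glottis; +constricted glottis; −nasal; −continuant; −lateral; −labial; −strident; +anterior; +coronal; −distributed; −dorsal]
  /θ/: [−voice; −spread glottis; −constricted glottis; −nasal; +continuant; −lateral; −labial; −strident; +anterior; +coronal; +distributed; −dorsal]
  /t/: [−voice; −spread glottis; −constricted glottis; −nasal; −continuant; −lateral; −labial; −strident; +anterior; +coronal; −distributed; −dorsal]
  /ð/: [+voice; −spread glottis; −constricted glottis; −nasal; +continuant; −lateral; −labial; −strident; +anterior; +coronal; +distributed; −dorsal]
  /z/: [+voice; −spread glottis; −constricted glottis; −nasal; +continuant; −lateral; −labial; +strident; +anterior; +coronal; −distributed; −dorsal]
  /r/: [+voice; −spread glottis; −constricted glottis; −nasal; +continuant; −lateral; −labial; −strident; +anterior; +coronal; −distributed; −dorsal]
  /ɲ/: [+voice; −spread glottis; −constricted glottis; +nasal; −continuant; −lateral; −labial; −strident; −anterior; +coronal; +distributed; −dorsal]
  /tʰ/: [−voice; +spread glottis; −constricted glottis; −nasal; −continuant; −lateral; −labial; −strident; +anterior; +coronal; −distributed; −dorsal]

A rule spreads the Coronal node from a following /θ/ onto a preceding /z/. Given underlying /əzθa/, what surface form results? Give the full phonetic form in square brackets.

The Coronal node dominates the terminals [strident], [anterior], [coronal], [distributed].
Spreading Coronal from /θ/ onto /z/ replaces those values with /θ/'s: [−strident], [+anterior], [+coronal], [+distributed]. Features outside Coronal ([voice], [spread glottis], [constricted glottis], …) stay as in /z/.
Among the inventory, only /ð/ has exactly this specification, giving the surface form [əðθa].

[əðθa]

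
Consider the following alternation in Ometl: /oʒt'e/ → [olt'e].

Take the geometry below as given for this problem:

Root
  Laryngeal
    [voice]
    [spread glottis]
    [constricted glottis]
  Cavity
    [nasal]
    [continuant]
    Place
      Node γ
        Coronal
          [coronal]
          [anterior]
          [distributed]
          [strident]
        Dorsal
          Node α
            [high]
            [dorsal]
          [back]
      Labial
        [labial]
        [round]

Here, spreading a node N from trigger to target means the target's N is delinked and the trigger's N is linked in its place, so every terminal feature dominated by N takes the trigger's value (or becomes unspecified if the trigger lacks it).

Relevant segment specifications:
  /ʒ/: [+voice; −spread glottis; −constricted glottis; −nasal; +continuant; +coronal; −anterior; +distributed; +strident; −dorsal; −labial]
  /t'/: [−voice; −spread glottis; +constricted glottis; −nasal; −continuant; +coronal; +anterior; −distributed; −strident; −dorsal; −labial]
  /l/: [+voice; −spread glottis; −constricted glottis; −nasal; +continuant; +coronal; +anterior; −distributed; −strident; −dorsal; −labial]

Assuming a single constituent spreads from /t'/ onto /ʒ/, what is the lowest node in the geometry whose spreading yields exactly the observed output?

The alternation /ʒ/ → [l] changes [anterior], [distributed], [strident] and nothing else.
Tracing each changed feature up the tree, the paths first meet at Coronal; any lower node misses at least one of them.
Spreading Coronal from /t'/ overwrites each of those terminals with /t'/'s values, yielding exactly [l].
[continuant], [constricted glottis] stay as in /ʒ/ although /t'/ differs there, so no node dominating them spread; among the remaining candidates Coronal is the lowest that derives the output.

Coronal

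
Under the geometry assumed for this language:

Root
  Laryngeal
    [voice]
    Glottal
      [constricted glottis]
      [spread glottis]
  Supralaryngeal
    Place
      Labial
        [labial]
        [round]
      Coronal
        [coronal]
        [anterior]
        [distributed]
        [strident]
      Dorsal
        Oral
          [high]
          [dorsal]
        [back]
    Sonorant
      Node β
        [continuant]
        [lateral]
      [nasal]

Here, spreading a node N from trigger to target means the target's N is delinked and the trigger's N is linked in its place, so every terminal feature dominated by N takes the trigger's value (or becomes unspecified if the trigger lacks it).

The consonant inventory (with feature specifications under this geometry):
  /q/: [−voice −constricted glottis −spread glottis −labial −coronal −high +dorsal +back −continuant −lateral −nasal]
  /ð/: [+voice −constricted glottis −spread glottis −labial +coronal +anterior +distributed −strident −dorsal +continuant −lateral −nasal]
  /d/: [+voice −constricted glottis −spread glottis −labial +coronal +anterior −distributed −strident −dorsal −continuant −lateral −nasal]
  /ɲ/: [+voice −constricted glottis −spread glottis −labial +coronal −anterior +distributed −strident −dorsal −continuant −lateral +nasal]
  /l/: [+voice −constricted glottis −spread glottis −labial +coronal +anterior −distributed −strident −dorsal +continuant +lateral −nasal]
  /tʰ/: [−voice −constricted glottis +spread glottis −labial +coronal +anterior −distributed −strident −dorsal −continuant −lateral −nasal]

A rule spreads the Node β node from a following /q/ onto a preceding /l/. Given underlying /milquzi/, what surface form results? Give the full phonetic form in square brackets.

[midquzi]

The Node β node dominates the terminals [continuant], [lateral].
The target acquires /q/'s values for everything under Node β — [−continuant], [−lateral] — while keeping its own [voice], [constricted glottis], [spread glottis], ….
Among the inventory, only /d/ has exactly this specification, giving the surface form [midquzi].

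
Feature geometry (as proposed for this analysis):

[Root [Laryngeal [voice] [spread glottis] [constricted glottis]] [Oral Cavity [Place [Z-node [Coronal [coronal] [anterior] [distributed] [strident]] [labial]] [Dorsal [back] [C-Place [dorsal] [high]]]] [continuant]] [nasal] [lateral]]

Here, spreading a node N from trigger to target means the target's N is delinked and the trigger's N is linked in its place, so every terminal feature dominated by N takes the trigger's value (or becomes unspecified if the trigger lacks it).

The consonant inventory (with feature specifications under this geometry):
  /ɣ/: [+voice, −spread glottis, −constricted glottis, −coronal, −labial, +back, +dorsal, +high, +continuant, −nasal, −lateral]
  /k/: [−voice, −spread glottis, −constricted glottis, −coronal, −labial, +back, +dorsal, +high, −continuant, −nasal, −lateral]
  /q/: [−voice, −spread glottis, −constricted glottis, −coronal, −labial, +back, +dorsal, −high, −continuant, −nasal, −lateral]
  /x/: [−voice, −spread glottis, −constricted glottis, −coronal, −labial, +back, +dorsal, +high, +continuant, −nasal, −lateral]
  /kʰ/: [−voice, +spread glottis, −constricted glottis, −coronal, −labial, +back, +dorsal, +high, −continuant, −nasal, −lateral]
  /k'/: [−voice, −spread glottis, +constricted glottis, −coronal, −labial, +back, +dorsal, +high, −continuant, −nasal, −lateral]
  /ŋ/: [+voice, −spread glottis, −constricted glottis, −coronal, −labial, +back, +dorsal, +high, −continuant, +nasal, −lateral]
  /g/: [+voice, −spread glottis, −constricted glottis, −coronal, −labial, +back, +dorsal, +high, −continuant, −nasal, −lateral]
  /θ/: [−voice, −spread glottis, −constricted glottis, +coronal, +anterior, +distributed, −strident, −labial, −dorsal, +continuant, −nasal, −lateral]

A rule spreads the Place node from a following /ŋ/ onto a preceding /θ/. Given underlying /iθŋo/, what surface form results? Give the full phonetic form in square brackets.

Terminals under Place in this geometry: [coronal], [anterior], [distributed], [strident], [labial], [back], [dorsal], [high].
Spreading Place from /ŋ/ onto /θ/ replaces those values with /ŋ/'s: [−coronal], [−labial], [+back], [+dorsal], [+high]. Features outside Place ([voice], [spread glottis], [constricted glottis], …) stay as in /θ/.
Among the inventory, only /x/ has exactly this specification, giving the surface form [ixŋo].

[ixŋo]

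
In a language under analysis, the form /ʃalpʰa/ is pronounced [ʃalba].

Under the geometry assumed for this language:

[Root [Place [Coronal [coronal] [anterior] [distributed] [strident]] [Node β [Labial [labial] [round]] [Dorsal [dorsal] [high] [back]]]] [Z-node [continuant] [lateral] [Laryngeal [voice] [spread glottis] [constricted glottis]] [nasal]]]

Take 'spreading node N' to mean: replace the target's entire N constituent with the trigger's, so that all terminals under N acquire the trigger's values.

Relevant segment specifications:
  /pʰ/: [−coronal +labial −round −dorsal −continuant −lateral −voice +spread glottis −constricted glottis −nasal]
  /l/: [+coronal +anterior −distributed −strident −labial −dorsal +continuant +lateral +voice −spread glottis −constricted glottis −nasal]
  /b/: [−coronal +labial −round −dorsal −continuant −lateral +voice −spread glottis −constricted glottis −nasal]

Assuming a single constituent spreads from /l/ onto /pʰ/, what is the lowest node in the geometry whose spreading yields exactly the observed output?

Feature comparison: [voice], [spread glottis] differ between /pʰ/ and [b]; the remaining terminals match.
These terminals are all dominated by Laryngeal, and no proper subconstituent of Laryngeal covers them all; Laryngeal is their lowest common ancestor.
Delinking /pʰ/'s Laryngeal and associating /l/'s Laryngeal gives precisely the feature bundle of [b].
Had Z-node or a higher node spread, [continuant], [lateral] would have taken /l/'s values; they stay as in /pʰ/, confirming the spreading constituent is exactly Laryngeal.

Laryngeal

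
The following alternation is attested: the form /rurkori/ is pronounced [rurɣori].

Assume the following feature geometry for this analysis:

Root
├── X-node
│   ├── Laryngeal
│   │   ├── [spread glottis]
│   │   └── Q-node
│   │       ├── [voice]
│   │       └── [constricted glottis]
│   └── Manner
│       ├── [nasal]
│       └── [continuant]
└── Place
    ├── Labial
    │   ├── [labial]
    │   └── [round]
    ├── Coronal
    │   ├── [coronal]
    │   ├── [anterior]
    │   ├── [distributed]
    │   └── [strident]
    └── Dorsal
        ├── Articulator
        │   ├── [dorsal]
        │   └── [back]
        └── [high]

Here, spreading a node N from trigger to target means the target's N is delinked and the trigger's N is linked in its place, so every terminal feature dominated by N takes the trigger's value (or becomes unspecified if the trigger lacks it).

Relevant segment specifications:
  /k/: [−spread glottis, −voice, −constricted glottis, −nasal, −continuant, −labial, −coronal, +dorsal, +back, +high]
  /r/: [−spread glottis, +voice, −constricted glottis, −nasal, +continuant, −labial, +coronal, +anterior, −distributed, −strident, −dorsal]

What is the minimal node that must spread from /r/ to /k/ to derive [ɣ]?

/k/ and [ɣ] differ in [voice], [continuant]; every other specified feature is identical.
Tracing each changed feature up the tree, the paths first meet at X-node; any lower node misses at least one of them.
If X-node spreads, every terminal under it takes /r/'s value, producing [ɣ] as observed.
[coronal], [dorsal] — on which /r/ differs from /k/ — are unchanged, so Root cannot have spread; the constituent is no larger than X-node.

X-node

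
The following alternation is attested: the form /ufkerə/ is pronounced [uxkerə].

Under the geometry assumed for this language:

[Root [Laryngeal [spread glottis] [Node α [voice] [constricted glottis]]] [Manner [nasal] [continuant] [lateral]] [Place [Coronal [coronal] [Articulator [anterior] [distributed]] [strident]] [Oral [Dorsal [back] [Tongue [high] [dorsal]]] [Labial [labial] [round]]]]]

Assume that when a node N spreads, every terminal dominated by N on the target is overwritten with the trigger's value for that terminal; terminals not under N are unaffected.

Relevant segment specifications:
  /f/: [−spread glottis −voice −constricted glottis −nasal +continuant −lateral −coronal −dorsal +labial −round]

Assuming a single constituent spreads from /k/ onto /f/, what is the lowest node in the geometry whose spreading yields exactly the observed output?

Oral

Comparing /f/ with its surface form [x], the features that change are [labial], [round], [dorsal], [high], [back].
The smallest constituent containing every changed terminal is Oral — each of its daughters lacks at least one of the affected features.
If Oral spreads, every terminal under it takes /k/'s value, producing [x] as observed.
[continuant], a feature on which the two segments disagree outside Oral, is unchanged — nothing dominating it spread, and Oral is the minimal sufficient constituent.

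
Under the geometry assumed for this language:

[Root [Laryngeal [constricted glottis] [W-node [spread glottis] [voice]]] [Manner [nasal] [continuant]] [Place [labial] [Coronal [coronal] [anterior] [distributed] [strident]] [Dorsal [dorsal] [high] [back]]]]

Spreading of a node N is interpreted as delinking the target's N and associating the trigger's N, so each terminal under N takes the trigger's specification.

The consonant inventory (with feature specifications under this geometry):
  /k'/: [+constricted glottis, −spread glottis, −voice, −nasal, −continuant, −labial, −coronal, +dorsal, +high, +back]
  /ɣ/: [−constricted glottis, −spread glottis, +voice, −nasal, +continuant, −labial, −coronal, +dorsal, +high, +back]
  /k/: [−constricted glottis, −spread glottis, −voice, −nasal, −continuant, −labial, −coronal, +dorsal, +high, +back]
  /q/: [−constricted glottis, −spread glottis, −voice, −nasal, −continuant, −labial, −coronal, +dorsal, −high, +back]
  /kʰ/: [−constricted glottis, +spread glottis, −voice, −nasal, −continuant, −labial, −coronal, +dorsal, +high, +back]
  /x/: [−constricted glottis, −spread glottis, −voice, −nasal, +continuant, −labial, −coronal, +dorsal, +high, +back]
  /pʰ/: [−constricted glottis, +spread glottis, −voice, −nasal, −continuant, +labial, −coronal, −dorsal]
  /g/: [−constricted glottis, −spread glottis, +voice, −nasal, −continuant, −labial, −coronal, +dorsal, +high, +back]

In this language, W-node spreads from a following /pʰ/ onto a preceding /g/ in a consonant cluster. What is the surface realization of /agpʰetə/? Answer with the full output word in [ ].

W-node immediately or transitively dominates [spread glottis], [voice].
The target acquires /pʰ/'s values for everything under W-node — [+spread glottis], [−voice] — while keeping its own [constricted glottis], [nasal], [continuant], ….
Among the inventory, only /kʰ/ has exactly this specification, giving the surface form [akʰpʰetə].

[akʰpʰetə]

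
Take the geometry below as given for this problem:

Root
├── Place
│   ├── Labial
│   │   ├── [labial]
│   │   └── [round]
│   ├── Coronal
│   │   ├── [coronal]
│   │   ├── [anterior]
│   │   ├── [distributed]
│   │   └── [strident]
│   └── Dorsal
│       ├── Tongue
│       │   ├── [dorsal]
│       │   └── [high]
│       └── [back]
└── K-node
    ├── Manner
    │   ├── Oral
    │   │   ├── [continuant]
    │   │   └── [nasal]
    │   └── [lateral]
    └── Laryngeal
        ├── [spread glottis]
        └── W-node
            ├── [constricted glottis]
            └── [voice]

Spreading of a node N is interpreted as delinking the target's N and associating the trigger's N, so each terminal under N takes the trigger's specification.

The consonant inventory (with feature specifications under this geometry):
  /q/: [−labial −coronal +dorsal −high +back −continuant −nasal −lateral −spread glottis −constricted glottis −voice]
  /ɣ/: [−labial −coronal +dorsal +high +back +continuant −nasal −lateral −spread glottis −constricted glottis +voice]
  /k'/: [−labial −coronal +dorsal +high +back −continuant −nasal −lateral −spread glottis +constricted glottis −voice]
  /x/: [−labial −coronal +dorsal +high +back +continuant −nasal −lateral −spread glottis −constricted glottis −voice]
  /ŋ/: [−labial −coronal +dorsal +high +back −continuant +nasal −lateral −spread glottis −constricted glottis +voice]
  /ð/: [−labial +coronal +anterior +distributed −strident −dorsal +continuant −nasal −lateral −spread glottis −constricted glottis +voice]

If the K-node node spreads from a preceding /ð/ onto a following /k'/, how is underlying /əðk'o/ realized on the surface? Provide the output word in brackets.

K-node immediately or transitively dominates [continuant], [nasal], [lateral], [spread glottis], [constricted glottis], [voice].
After delinking /k'/'s K-node and linking /ð/'s, the affected terminals become [+continuant], [−nasal], [−lateral], [−spread glottis], [−constricted glottis], [+voice]; [labial], [coronal], [dorsal], … (outside K-node) are retained from /k'/.
The resulting bundle matches /ɣ/ in the inventory; substituting it for /k'/ gives [əðɣo].

[əðɣo]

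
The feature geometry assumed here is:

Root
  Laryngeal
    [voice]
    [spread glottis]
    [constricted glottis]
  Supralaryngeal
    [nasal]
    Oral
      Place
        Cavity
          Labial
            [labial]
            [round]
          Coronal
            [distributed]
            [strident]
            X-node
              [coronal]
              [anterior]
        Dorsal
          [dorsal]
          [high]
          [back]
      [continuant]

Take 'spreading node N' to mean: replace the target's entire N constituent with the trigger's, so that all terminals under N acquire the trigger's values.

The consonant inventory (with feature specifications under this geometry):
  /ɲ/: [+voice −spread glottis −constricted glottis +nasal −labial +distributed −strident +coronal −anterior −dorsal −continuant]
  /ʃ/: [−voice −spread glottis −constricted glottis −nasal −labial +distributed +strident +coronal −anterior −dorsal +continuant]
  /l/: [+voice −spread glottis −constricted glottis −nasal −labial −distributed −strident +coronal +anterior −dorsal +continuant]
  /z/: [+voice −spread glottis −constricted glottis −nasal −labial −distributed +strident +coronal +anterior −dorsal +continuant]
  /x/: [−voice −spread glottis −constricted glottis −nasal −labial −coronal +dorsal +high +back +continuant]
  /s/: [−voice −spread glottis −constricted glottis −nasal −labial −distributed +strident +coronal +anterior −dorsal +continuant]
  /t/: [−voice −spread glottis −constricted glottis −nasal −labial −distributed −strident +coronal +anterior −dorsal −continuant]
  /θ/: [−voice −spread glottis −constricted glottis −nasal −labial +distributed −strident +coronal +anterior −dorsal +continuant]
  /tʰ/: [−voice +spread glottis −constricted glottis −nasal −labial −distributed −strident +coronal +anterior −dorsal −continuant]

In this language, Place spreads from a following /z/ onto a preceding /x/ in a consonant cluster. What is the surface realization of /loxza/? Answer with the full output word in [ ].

[losza]

The Place node dominates the terminals [labial], [round], [distributed], [strident], [coronal], [anterior], [dorsal], [high], [back].
Spreading Place from /z/ onto /x/ replaces those values with /z/'s: [−labial], [−distributed], [+strident], [+coronal], [+anterior], [−dorsal]. Features outside Place ([voice], [spread glottis], [constricted glottis], …) stay as in /x/.
Among the inventory, only /s/ has exactly this specification, giving the surface form [losza].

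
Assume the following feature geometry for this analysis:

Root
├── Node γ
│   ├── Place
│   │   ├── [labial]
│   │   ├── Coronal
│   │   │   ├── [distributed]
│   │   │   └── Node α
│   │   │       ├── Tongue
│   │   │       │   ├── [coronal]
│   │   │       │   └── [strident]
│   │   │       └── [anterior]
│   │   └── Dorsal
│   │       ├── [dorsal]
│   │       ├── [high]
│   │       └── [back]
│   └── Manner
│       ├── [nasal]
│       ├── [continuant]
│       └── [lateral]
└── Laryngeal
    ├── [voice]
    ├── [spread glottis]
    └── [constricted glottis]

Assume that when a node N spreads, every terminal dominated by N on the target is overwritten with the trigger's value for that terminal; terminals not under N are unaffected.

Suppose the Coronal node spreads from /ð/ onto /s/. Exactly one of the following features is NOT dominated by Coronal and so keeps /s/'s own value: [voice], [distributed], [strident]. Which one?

Coronal dominates exactly [distributed], [coronal], [strident], [anterior].
Of the listed options, [strident], [distributed] are among these and would be overwritten by spreading Coronal.
[voice] is not within the Coronal subtree (it hangs from Laryngeal), so /s/'s [voice] value survives.

[voice]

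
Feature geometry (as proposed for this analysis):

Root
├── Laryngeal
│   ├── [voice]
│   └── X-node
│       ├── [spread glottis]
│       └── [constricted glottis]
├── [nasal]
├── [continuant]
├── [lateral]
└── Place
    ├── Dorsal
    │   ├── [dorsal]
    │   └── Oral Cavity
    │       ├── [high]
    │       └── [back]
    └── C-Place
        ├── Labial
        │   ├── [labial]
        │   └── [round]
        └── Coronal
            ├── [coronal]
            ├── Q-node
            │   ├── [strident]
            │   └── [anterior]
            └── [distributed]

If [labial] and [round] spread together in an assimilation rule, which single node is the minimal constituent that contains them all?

Labial

[labial]: Root / Place / C-Place / Labial / [labial].
[round]: Root / Place / C-Place / Labial / [round].
These paths first converge at Labial; no daughter of Labial dominates all 2 features, so Labial is the minimal constituent.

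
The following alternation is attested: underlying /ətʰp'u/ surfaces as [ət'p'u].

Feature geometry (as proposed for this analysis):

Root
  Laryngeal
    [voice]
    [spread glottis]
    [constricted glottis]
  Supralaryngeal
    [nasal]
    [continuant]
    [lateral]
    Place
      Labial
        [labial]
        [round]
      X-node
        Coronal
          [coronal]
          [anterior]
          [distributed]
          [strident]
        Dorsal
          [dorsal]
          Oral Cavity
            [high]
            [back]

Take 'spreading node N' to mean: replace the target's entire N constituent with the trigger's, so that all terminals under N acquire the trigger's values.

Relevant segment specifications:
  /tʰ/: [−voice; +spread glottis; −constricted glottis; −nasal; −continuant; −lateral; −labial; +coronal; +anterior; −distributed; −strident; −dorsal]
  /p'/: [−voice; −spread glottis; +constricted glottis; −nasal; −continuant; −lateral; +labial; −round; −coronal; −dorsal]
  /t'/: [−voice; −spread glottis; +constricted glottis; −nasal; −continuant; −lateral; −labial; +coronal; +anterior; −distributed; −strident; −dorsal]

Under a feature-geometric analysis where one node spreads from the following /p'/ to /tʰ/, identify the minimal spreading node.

Comparing /tʰ/ with its surface form [t'], the features that change are [spread glottis], [constricted glottis].
In this geometry the lowest node dominating all of them is Laryngeal: every daughter of Laryngeal dominates only a proper subset, so no lower node suffices.
Delinking /tʰ/'s Laryngeal and associating /p'/'s Laryngeal gives precisely the feature bundle of [t'].
[labial], [coronal] — on which /p'/ differs from /tʰ/ — are unchanged, so Root cannot have spread; the constituent is no larger than Laryngeal.

Laryngeal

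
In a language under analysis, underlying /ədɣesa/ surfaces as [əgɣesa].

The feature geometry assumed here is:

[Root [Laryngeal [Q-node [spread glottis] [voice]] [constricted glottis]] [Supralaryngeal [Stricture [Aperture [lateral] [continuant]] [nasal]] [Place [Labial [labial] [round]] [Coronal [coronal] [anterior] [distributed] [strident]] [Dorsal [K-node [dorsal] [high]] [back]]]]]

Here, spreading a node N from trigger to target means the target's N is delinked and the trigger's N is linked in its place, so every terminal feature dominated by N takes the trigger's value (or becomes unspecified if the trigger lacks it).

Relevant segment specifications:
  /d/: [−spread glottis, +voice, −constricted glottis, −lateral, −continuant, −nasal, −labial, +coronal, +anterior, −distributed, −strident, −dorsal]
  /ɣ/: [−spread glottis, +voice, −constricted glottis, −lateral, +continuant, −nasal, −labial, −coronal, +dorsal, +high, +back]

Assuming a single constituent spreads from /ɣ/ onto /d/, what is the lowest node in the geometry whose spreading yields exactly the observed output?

Place

Comparing /d/ with its surface form [g], the features that change are [coronal], [anterior], [distributed], [strident], [dorsal], [high], [back].
The smallest constituent containing every changed terminal is Place — each of its daughters lacks at least one of the affected features.
Spreading Place from /ɣ/ overwrites each of those terminals with /ɣ/'s values, yielding exactly [g].
Since [continuant] is preserved even though /ɣ/ disagrees there, no node above Place spread.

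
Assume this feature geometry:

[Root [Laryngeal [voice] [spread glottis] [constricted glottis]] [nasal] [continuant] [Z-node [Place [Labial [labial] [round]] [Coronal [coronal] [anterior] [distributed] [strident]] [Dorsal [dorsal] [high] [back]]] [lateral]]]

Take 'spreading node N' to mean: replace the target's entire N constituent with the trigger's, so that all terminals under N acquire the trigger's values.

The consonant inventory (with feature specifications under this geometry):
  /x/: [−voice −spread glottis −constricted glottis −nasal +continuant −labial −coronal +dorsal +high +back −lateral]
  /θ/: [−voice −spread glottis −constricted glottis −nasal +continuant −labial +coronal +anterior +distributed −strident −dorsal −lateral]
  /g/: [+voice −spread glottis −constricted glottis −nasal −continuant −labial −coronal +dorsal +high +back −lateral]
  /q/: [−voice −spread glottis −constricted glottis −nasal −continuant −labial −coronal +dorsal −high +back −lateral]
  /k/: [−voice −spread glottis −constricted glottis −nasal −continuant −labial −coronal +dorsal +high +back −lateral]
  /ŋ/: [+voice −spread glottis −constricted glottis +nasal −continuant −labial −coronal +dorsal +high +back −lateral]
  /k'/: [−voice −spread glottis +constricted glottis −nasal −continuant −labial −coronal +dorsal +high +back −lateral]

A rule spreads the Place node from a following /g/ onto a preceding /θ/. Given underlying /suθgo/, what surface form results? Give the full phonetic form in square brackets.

[suxgo]

Place immediately or transitively dominates [labial], [round], [coronal], [anterior], [distributed], [strident], [dorsal], [high], [back].
Spreading Place from /g/ onto /θ/ replaces those values with /g/'s: [−labial], [−coronal], [+dorsal], [+high], [+back]. Features outside Place ([voice], [spread glottis], [constricted glottis], …) stay as in /θ/.
Among the inventory, only /x/ has exactly this specification, giving the surface form [suxgo].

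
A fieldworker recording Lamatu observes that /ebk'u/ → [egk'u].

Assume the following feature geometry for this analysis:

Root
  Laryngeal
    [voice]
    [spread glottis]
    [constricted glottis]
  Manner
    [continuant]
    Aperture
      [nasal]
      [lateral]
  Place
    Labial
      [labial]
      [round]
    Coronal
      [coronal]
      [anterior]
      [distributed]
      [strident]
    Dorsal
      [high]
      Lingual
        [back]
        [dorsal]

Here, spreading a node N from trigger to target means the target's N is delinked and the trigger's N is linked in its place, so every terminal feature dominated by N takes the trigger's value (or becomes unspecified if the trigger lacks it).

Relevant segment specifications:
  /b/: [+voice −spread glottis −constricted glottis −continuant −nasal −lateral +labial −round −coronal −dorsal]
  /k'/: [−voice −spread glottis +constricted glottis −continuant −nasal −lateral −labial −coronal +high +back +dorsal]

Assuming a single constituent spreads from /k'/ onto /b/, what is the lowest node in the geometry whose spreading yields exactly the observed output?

Place

The alternation /b/ → [g] changes [labial], [round], [dorsal], [high], [back] and nothing else.
These terminals are all dominated by Place, and no proper subconstituent of Place covers them all; Place is their lowest common ancestor.
If Place spreads, every terminal under it takes /k'/'s value, producing [g] as observed.
Had Root spread, [constricted glottis], [voice] would have taken /k'/'s values; they stay as in /b/, confirming the spreading constituent is exactly Place.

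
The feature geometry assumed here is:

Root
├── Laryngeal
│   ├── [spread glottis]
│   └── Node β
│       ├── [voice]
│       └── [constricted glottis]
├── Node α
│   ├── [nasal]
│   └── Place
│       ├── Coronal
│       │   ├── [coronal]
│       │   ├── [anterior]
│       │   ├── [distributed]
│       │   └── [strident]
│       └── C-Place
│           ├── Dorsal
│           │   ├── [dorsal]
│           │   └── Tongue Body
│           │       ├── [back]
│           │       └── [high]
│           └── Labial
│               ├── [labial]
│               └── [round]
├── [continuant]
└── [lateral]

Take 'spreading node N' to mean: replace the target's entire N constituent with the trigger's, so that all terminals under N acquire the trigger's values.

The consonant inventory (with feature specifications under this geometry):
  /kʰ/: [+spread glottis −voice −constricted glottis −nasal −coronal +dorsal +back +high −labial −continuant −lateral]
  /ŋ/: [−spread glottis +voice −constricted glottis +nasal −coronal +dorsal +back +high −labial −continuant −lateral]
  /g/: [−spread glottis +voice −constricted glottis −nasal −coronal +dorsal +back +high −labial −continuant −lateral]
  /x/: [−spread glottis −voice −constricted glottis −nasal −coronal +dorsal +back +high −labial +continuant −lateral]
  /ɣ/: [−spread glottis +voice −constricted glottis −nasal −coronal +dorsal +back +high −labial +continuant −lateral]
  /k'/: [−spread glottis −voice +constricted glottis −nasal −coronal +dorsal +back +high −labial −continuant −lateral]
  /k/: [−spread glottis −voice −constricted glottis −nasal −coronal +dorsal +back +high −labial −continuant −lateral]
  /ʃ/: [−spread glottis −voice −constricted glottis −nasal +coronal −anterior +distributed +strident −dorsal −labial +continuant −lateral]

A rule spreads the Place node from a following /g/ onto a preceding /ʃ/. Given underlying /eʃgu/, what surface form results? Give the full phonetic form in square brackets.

[exgu]

Terminals under Place in this geometry: [coronal], [anterior], [distributed], [strident], [dorsal], [back], [high], [labial], [round].
Spreading Place from /g/ onto /ʃ/ replaces those values with /g/'s: [−coronal], [+dorsal], [+back], [+high], [−labial]. Features outside Place ([spread glottis], [voice], [constricted glottis], …) stay as in /ʃ/.
Among the inventory, only /x/ has exactly this specification, giving the surface form [exgu].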